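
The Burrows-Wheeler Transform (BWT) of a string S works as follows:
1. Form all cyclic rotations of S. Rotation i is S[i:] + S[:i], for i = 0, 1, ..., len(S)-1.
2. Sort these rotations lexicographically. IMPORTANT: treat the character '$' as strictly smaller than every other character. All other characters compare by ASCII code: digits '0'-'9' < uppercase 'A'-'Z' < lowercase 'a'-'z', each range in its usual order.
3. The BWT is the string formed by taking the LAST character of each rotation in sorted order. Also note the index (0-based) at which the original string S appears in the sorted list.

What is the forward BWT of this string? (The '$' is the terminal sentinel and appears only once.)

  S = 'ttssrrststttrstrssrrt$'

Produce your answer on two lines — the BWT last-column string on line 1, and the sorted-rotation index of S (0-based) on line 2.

All 22 rotations (rotation i = S[i:]+S[:i]):
  rot[0] = ttssrrststttrstrssrrt$
  rot[1] = tssrrststttrstrssrrt$t
  rot[2] = ssrrststttrstrssrrt$tt
  rot[3] = srrststttrstrssrrt$tts
  rot[4] = rrststttrstrssrrt$ttss
  rot[5] = rststttrstrssrrt$ttssr
  rot[6] = ststttrstrssrrt$ttssrr
  rot[7] = tstttrstrssrrt$ttssrrs
  rot[8] = stttrstrssrrt$ttssrrst
  rot[9] = tttrstrssrrt$ttssrrsts
  rot[10] = ttrstrssrrt$ttssrrstst
  rot[11] = trstrssrrt$ttssrrststt
  rot[12] = rstrssrrt$ttssrrststtt
  rot[13] = strssrrt$ttssrrststttr
  rot[14] = trssrrt$ttssrrststttrs
  rot[15] = rssrrt$ttssrrststttrst
  rot[16] = ssrrt$ttssrrststttrstr
  rot[17] = srrt$ttssrrststttrstrs
  rot[18] = rrt$ttssrrststttrstrss
  rot[19] = rt$ttssrrststttrstrssr
  rot[20] = t$ttssrrststttrstrssrr
  rot[21] = $ttssrrststttrstrssrrt
Sorted (with $ < everything):
  sorted[0] = $ttssrrststttrstrssrrt  (last char: 't')
  sorted[1] = rrststttrstrssrrt$ttss  (last char: 's')
  sorted[2] = rrt$ttssrrststttrstrss  (last char: 's')
  sorted[3] = rssrrt$ttssrrststttrst  (last char: 't')
  sorted[4] = rstrssrrt$ttssrrststtt  (last char: 't')
  sorted[5] = rststttrstrssrrt$ttssr  (last char: 'r')
  sorted[6] = rt$ttssrrststttrstrssr  (last char: 'r')
  sorted[7] = srrststttrstrssrrt$tts  (last char: 's')
  sorted[8] = srrt$ttssrrststttrstrs  (last char: 's')
  sorted[9] = ssrrststttrstrssrrt$tt  (last char: 't')
  sorted[10] = ssrrt$ttssrrststttrstr  (last char: 'r')
  sorted[11] = strssrrt$ttssrrststttr  (last char: 'r')
  sorted[12] = ststttrstrssrrt$ttssrr  (last char: 'r')
  sorted[13] = stttrstrssrrt$ttssrrst  (last char: 't')
  sorted[14] = t$ttssrrststttrstrssrr  (last char: 'r')
  sorted[15] = trssrrt$ttssrrststttrs  (last char: 's')
  sorted[16] = trstrssrrt$ttssrrststt  (last char: 't')
  sorted[17] = tssrrststttrstrssrrt$t  (last char: 't')
  sorted[18] = tstttrstrssrrt$ttssrrs  (last char: 's')
  sorted[19] = ttrstrssrrt$ttssrrstst  (last char: 't')
  sorted[20] = ttssrrststttrstrssrrt$  (last char: '$')
  sorted[21] = tttrstrssrrt$ttssrrsts  (last char: 's')
Last column: tssttrrsstrrrtrsttst$s
Original string S is at sorted index 20

Answer: tssttrrsstrrrtrsttst$s
20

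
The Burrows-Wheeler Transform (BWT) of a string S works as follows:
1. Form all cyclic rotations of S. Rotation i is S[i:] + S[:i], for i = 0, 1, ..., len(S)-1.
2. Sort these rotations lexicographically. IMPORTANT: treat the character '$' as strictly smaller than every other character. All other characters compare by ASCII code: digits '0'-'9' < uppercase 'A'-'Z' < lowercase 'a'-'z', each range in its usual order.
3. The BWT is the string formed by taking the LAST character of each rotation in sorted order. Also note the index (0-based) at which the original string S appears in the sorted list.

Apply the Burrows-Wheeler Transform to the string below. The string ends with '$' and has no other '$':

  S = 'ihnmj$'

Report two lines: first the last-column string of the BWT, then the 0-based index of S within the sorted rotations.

Answer: ji$mnh
2

Derivation:
All 6 rotations (rotation i = S[i:]+S[:i]):
  rot[0] = ihnmj$
  rot[1] = hnmj$i
  rot[2] = nmj$ih
  rot[3] = mj$ihn
  rot[4] = j$ihnm
  rot[5] = $ihnmj
Sorted (with $ < everything):
  sorted[0] = $ihnmj  (last char: 'j')
  sorted[1] = hnmj$i  (last char: 'i')
  sorted[2] = ihnmj$  (last char: '$')
  sorted[3] = j$ihnm  (last char: 'm')
  sorted[4] = mj$ihn  (last char: 'n')
  sorted[5] = nmj$ih  (last char: 'h')
Last column: ji$mnh
Original string S is at sorted index 2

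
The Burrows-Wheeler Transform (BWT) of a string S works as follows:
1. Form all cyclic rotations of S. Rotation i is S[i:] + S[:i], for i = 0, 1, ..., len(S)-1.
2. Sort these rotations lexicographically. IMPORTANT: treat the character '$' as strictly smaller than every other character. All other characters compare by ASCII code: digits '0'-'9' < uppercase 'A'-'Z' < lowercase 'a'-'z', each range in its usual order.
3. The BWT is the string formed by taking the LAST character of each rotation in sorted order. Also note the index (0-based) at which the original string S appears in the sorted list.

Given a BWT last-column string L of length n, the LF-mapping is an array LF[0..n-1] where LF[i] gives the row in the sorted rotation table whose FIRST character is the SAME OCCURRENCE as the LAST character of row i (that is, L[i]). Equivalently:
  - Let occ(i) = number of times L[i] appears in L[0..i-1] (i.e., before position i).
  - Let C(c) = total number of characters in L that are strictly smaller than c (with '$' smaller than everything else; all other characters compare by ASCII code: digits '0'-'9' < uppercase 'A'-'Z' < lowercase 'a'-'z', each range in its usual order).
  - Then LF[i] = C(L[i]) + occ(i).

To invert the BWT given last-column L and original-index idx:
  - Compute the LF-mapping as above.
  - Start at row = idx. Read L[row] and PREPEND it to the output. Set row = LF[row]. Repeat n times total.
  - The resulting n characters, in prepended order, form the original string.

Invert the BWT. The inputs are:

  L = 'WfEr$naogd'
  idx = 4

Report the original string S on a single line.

LF mapping: 2 5 1 9 0 7 3 8 6 4
Walk LF starting at row 4, prepending L[row]:
  step 1: row=4, L[4]='$', prepend. Next row=LF[4]=0
  step 2: row=0, L[0]='W', prepend. Next row=LF[0]=2
  step 3: row=2, L[2]='E', prepend. Next row=LF[2]=1
  step 4: row=1, L[1]='f', prepend. Next row=LF[1]=5
  step 5: row=5, L[5]='n', prepend. Next row=LF[5]=7
  step 6: row=7, L[7]='o', prepend. Next row=LF[7]=8
  step 7: row=8, L[8]='g', prepend. Next row=LF[8]=6
  step 8: row=6, L[6]='a', prepend. Next row=LF[6]=3
  step 9: row=3, L[3]='r', prepend. Next row=LF[3]=9
  step 10: row=9, L[9]='d', prepend. Next row=LF[9]=4
Reversed output: dragonfEW$

Answer: dragonfEW$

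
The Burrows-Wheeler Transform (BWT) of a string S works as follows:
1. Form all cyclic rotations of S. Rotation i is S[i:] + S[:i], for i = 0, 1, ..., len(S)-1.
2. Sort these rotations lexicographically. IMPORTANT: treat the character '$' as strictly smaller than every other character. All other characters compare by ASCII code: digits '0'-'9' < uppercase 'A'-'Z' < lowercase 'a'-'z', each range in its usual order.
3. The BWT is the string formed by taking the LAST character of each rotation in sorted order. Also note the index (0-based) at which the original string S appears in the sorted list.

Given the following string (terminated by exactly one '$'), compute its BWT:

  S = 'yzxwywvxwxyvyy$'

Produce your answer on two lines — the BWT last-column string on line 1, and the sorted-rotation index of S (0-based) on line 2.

All 15 rotations (rotation i = S[i:]+S[:i]):
  rot[0] = yzxwywvxwxyvyy$
  rot[1] = zxwywvxwxyvyy$y
  rot[2] = xwywvxwxyvyy$yz
  rot[3] = wywvxwxyvyy$yzx
  rot[4] = ywvxwxyvyy$yzxw
  rot[5] = wvxwxyvyy$yzxwy
  rot[6] = vxwxyvyy$yzxwyw
  rot[7] = xwxyvyy$yzxwywv
  rot[8] = wxyvyy$yzxwywvx
  rot[9] = xyvyy$yzxwywvxw
  rot[10] = yvyy$yzxwywvxwx
  rot[11] = vyy$yzxwywvxwxy
  rot[12] = yy$yzxwywvxwxyv
  rot[13] = y$yzxwywvxwxyvy
  rot[14] = $yzxwywvxwxyvyy
Sorted (with $ < everything):
  sorted[0] = $yzxwywvxwxyvyy  (last char: 'y')
  sorted[1] = vxwxyvyy$yzxwyw  (last char: 'w')
  sorted[2] = vyy$yzxwywvxwxy  (last char: 'y')
  sorted[3] = wvxwxyvyy$yzxwy  (last char: 'y')
  sorted[4] = wxyvyy$yzxwywvx  (last char: 'x')
  sorted[5] = wywvxwxyvyy$yzx  (last char: 'x')
  sorted[6] = xwxyvyy$yzxwywv  (last char: 'v')
  sorted[7] = xwywvxwxyvyy$yz  (last char: 'z')
  sorted[8] = xyvyy$yzxwywvxw  (last char: 'w')
  sorted[9] = y$yzxwywvxwxyvy  (last char: 'y')
  sorted[10] = yvyy$yzxwywvxwx  (last char: 'x')
  sorted[11] = ywvxwxyvyy$yzxw  (last char: 'w')
  sorted[12] = yy$yzxwywvxwxyv  (last char: 'v')
  sorted[13] = yzxwywvxwxyvyy$  (last char: '$')
  sorted[14] = zxwywvxwxyvyy$y  (last char: 'y')
Last column: ywyyxxvzwyxwv$y
Original string S is at sorted index 13

Answer: ywyyxxvzwyxwv$y
13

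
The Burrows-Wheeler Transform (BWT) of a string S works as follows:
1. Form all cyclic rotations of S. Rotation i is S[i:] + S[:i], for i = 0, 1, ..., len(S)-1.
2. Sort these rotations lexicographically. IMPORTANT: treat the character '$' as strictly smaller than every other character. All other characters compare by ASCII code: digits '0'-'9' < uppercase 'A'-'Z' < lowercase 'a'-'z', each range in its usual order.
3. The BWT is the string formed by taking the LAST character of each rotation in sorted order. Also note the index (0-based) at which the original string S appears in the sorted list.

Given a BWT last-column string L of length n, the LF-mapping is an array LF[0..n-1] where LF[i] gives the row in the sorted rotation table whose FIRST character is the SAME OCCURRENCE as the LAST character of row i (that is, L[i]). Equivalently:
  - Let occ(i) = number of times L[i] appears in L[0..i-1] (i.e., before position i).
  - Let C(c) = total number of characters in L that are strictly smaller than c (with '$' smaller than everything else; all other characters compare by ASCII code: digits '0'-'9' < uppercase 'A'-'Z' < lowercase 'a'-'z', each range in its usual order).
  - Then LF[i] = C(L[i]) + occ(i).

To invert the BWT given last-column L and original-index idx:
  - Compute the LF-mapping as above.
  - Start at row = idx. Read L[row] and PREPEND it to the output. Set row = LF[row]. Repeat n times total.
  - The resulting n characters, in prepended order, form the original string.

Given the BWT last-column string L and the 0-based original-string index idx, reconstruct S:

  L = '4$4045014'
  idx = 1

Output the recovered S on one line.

LF mapping: 4 0 5 1 6 8 2 3 7
Walk LF starting at row 1, prepending L[row]:
  step 1: row=1, L[1]='$', prepend. Next row=LF[1]=0
  step 2: row=0, L[0]='4', prepend. Next row=LF[0]=4
  step 3: row=4, L[4]='4', prepend. Next row=LF[4]=6
  step 4: row=6, L[6]='0', prepend. Next row=LF[6]=2
  step 5: row=2, L[2]='4', prepend. Next row=LF[2]=5
  step 6: row=5, L[5]='5', prepend. Next row=LF[5]=8
  step 7: row=8, L[8]='4', prepend. Next row=LF[8]=7
  step 8: row=7, L[7]='1', prepend. Next row=LF[7]=3
  step 9: row=3, L[3]='0', prepend. Next row=LF[3]=1
Reversed output: 01454044$

Answer: 01454044$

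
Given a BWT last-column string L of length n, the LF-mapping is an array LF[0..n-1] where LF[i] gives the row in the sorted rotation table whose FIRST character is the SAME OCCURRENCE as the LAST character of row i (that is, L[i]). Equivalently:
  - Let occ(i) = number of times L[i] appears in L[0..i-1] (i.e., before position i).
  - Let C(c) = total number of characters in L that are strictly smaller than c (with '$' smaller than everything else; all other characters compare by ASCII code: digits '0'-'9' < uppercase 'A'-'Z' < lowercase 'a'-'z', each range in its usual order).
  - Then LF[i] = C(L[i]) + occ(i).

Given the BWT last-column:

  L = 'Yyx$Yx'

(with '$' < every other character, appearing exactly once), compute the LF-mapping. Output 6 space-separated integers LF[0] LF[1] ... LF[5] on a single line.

Char counts: '$':1, 'Y':2, 'x':2, 'y':1
C (first-col start): C('$')=0, C('Y')=1, C('x')=3, C('y')=5
L[0]='Y': occ=0, LF[0]=C('Y')+0=1+0=1
L[1]='y': occ=0, LF[1]=C('y')+0=5+0=5
L[2]='x': occ=0, LF[2]=C('x')+0=3+0=3
L[3]='$': occ=0, LF[3]=C('$')+0=0+0=0
L[4]='Y': occ=1, LF[4]=C('Y')+1=1+1=2
L[5]='x': occ=1, LF[5]=C('x')+1=3+1=4

Answer: 1 5 3 0 2 4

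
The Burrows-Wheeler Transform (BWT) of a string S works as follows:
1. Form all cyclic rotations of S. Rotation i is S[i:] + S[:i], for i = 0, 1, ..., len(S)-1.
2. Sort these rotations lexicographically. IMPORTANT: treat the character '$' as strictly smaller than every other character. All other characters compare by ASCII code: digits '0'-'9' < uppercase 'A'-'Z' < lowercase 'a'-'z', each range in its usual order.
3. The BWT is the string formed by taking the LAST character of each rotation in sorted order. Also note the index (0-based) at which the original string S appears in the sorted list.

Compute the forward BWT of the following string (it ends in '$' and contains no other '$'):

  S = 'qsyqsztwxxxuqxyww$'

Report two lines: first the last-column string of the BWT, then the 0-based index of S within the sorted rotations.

Answer: w$yuqqzxwytxxwqsxs
1

Derivation:
All 18 rotations (rotation i = S[i:]+S[:i]):
  rot[0] = qsyqsztwxxxuqxyww$
  rot[1] = syqsztwxxxuqxyww$q
  rot[2] = yqsztwxxxuqxyww$qs
  rot[3] = qsztwxxxuqxyww$qsy
  rot[4] = sztwxxxuqxyww$qsyq
  rot[5] = ztwxxxuqxyww$qsyqs
  rot[6] = twxxxuqxyww$qsyqsz
  rot[7] = wxxxuqxyww$qsyqszt
  rot[8] = xxxuqxyww$qsyqsztw
  rot[9] = xxuqxyww$qsyqsztwx
  rot[10] = xuqxyww$qsyqsztwxx
  rot[11] = uqxyww$qsyqsztwxxx
  rot[12] = qxyww$qsyqsztwxxxu
  rot[13] = xyww$qsyqsztwxxxuq
  rot[14] = yww$qsyqsztwxxxuqx
  rot[15] = ww$qsyqsztwxxxuqxy
  rot[16] = w$qsyqsztwxxxuqxyw
  rot[17] = $qsyqsztwxxxuqxyww
Sorted (with $ < everything):
  sorted[0] = $qsyqsztwxxxuqxyww  (last char: 'w')
  sorted[1] = qsyqsztwxxxuqxyww$  (last char: '$')
  sorted[2] = qsztwxxxuqxyww$qsy  (last char: 'y')
  sorted[3] = qxyww$qsyqsztwxxxu  (last char: 'u')
  sorted[4] = syqsztwxxxuqxyww$q  (last char: 'q')
  sorted[5] = sztwxxxuqxyww$qsyq  (last char: 'q')
  sorted[6] = twxxxuqxyww$qsyqsz  (last char: 'z')
  sorted[7] = uqxyww$qsyqsztwxxx  (last char: 'x')
  sorted[8] = w$qsyqsztwxxxuqxyw  (last char: 'w')
  sorted[9] = ww$qsyqsztwxxxuqxy  (last char: 'y')
  sorted[10] = wxxxuqxyww$qsyqszt  (last char: 't')
  sorted[11] = xuqxyww$qsyqsztwxx  (last char: 'x')
  sorted[12] = xxuqxyww$qsyqsztwx  (last char: 'x')
  sorted[13] = xxxuqxyww$qsyqsztw  (last char: 'w')
  sorted[14] = xyww$qsyqsztwxxxuq  (last char: 'q')
  sorted[15] = yqsztwxxxuqxyww$qs  (last char: 's')
  sorted[16] = yww$qsyqsztwxxxuqx  (last char: 'x')
  sorted[17] = ztwxxxuqxyww$qsyqs  (last char: 's')
Last column: w$yuqqzxwytxxwqsxs
Original string S is at sorted index 1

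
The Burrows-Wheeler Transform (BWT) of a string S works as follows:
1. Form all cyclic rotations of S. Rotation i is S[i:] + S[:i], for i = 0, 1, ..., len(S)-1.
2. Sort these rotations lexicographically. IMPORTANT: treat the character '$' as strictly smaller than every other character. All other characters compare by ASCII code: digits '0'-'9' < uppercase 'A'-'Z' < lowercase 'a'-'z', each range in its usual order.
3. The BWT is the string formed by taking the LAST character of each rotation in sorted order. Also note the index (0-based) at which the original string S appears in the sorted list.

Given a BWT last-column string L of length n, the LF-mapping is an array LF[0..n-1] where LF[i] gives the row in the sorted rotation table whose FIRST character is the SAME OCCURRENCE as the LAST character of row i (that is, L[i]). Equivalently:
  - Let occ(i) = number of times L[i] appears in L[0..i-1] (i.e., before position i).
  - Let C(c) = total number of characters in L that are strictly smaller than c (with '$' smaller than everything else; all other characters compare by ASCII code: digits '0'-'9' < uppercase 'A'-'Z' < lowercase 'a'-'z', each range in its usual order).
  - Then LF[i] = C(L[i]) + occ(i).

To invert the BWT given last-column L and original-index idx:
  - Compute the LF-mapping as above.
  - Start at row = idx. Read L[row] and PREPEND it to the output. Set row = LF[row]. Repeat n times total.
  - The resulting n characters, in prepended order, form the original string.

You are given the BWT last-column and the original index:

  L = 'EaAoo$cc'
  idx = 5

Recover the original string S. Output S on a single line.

LF mapping: 2 3 1 6 7 0 4 5
Walk LF starting at row 5, prepending L[row]:
  step 1: row=5, L[5]='$', prepend. Next row=LF[5]=0
  step 2: row=0, L[0]='E', prepend. Next row=LF[0]=2
  step 3: row=2, L[2]='A', prepend. Next row=LF[2]=1
  step 4: row=1, L[1]='a', prepend. Next row=LF[1]=3
  step 5: row=3, L[3]='o', prepend. Next row=LF[3]=6
  step 6: row=6, L[6]='c', prepend. Next row=LF[6]=4
  step 7: row=4, L[4]='o', prepend. Next row=LF[4]=7
  step 8: row=7, L[7]='c', prepend. Next row=LF[7]=5
Reversed output: cocoaAE$

Answer: cocoaAE$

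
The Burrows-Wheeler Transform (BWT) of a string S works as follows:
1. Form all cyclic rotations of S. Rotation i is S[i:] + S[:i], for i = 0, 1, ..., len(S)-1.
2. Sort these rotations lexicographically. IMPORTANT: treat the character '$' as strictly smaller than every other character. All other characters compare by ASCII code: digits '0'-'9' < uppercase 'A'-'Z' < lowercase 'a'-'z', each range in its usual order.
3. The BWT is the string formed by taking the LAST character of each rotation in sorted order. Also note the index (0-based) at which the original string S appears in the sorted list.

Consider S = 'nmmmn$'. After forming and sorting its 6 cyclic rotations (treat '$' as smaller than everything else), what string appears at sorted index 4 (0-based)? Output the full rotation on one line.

All 6 rotations (rotation i = S[i:]+S[:i]):
  rot[0] = nmmmn$
  rot[1] = mmmn$n
  rot[2] = mmn$nm
  rot[3] = mn$nmm
  rot[4] = n$nmmm
  rot[5] = $nmmmn
Sorted (with $ < everything):
  sorted[0] = $nmmmn
  sorted[1] = mmmn$n
  sorted[2] = mmn$nm
  sorted[3] = mn$nmm
  sorted[4] = n$nmmm
  sorted[5] = nmmmn$
sorted[4] = n$nmmm

Answer: n$nmmm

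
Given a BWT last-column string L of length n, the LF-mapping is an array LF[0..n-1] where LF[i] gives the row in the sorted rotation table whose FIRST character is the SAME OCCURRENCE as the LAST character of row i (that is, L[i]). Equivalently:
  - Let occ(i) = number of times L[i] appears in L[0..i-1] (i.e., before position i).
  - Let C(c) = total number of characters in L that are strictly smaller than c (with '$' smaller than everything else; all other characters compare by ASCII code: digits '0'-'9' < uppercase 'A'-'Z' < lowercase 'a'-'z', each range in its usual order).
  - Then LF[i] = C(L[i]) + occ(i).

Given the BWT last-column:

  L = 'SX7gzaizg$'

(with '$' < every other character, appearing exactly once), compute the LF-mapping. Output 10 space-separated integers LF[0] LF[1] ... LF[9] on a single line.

Char counts: '$':1, '7':1, 'S':1, 'X':1, 'a':1, 'g':2, 'i':1, 'z':2
C (first-col start): C('$')=0, C('7')=1, C('S')=2, C('X')=3, C('a')=4, C('g')=5, C('i')=7, C('z')=8
L[0]='S': occ=0, LF[0]=C('S')+0=2+0=2
L[1]='X': occ=0, LF[1]=C('X')+0=3+0=3
L[2]='7': occ=0, LF[2]=C('7')+0=1+0=1
L[3]='g': occ=0, LF[3]=C('g')+0=5+0=5
L[4]='z': occ=0, LF[4]=C('z')+0=8+0=8
L[5]='a': occ=0, LF[5]=C('a')+0=4+0=4
L[6]='i': occ=0, LF[6]=C('i')+0=7+0=7
L[7]='z': occ=1, LF[7]=C('z')+1=8+1=9
L[8]='g': occ=1, LF[8]=C('g')+1=5+1=6
L[9]='$': occ=0, LF[9]=C('$')+0=0+0=0

Answer: 2 3 1 5 8 4 7 9 6 0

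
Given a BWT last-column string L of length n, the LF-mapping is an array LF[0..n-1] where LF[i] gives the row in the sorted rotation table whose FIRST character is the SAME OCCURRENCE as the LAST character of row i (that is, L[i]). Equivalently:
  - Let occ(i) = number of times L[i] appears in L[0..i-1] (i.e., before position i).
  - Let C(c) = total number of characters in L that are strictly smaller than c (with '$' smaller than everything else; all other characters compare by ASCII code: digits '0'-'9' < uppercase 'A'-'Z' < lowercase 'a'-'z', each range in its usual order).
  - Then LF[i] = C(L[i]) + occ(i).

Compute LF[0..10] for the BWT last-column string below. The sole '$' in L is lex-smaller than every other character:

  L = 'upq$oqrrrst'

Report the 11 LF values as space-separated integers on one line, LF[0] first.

Answer: 10 2 3 0 1 4 5 6 7 8 9

Derivation:
Char counts: '$':1, 'o':1, 'p':1, 'q':2, 'r':3, 's':1, 't':1, 'u':1
C (first-col start): C('$')=0, C('o')=1, C('p')=2, C('q')=3, C('r')=5, C('s')=8, C('t')=9, C('u')=10
L[0]='u': occ=0, LF[0]=C('u')+0=10+0=10
L[1]='p': occ=0, LF[1]=C('p')+0=2+0=2
L[2]='q': occ=0, LF[2]=C('q')+0=3+0=3
L[3]='$': occ=0, LF[3]=C('$')+0=0+0=0
L[4]='o': occ=0, LF[4]=C('o')+0=1+0=1
L[5]='q': occ=1, LF[5]=C('q')+1=3+1=4
L[6]='r': occ=0, LF[6]=C('r')+0=5+0=5
L[7]='r': occ=1, LF[7]=C('r')+1=5+1=6
L[8]='r': occ=2, LF[8]=C('r')+2=5+2=7
L[9]='s': occ=0, LF[9]=C('s')+0=8+0=8
L[10]='t': occ=0, LF[10]=C('t')+0=9+0=9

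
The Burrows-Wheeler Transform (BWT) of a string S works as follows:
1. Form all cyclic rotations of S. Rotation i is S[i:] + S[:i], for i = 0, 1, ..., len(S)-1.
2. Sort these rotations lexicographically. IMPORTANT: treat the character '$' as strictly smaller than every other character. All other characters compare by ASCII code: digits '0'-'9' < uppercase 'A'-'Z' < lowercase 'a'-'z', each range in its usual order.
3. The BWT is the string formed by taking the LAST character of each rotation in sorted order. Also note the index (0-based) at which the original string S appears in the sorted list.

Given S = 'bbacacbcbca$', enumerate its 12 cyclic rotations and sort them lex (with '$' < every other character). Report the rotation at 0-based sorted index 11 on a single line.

Answer: cbcbca$bbaca

Derivation:
All 12 rotations (rotation i = S[i:]+S[:i]):
  rot[0] = bbacacbcbca$
  rot[1] = bacacbcbca$b
  rot[2] = acacbcbca$bb
  rot[3] = cacbcbca$bba
  rot[4] = acbcbca$bbac
  rot[5] = cbcbca$bbaca
  rot[6] = bcbca$bbacac
  rot[7] = cbca$bbacacb
  rot[8] = bca$bbacacbc
  rot[9] = ca$bbacacbcb
  rot[10] = a$bbacacbcbc
  rot[11] = $bbacacbcbca
Sorted (with $ < everything):
  sorted[0] = $bbacacbcbca
  sorted[1] = a$bbacacbcbc
  sorted[2] = acacbcbca$bb
  sorted[3] = acbcbca$bbac
  sorted[4] = bacacbcbca$b
  sorted[5] = bbacacbcbca$
  sorted[6] = bca$bbacacbc
  sorted[7] = bcbca$bbacac
  sorted[8] = ca$bbacacbcb
  sorted[9] = cacbcbca$bba
  sorted[10] = cbca$bbacacb
  sorted[11] = cbcbca$bbaca
sorted[11] = cbcbca$bbaca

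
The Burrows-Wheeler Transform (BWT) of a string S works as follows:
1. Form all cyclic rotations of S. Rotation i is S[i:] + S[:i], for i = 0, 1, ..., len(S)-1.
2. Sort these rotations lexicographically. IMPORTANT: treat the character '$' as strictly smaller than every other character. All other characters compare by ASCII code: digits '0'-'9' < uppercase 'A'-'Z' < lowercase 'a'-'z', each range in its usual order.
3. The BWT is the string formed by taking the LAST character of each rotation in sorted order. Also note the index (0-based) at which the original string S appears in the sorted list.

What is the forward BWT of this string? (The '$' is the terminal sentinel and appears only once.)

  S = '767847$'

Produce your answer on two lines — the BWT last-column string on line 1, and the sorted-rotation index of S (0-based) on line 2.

All 7 rotations (rotation i = S[i:]+S[:i]):
  rot[0] = 767847$
  rot[1] = 67847$7
  rot[2] = 7847$76
  rot[3] = 847$767
  rot[4] = 47$7678
  rot[5] = 7$76784
  rot[6] = $767847
Sorted (with $ < everything):
  sorted[0] = $767847  (last char: '7')
  sorted[1] = 47$7678  (last char: '8')
  sorted[2] = 67847$7  (last char: '7')
  sorted[3] = 7$76784  (last char: '4')
  sorted[4] = 767847$  (last char: '$')
  sorted[5] = 7847$76  (last char: '6')
  sorted[6] = 847$767  (last char: '7')
Last column: 7874$67
Original string S is at sorted index 4

Answer: 7874$67
4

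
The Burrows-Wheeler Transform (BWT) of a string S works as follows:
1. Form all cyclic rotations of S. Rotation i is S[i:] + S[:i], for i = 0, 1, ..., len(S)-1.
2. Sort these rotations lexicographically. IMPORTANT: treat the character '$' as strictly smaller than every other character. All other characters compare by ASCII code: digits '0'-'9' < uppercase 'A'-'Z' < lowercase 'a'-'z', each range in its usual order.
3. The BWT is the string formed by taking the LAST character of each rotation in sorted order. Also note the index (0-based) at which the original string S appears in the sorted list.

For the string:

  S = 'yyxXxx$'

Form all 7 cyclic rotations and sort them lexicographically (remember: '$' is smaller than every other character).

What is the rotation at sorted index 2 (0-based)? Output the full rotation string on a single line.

Answer: x$yyxXx

Derivation:
All 7 rotations (rotation i = S[i:]+S[:i]):
  rot[0] = yyxXxx$
  rot[1] = yxXxx$y
  rot[2] = xXxx$yy
  rot[3] = Xxx$yyx
  rot[4] = xx$yyxX
  rot[5] = x$yyxXx
  rot[6] = $yyxXxx
Sorted (with $ < everything):
  sorted[0] = $yyxXxx
  sorted[1] = Xxx$yyx
  sorted[2] = x$yyxXx
  sorted[3] = xXxx$yy
  sorted[4] = xx$yyxX
  sorted[5] = yxXxx$y
  sorted[6] = yyxXxx$
sorted[2] = x$yyxXx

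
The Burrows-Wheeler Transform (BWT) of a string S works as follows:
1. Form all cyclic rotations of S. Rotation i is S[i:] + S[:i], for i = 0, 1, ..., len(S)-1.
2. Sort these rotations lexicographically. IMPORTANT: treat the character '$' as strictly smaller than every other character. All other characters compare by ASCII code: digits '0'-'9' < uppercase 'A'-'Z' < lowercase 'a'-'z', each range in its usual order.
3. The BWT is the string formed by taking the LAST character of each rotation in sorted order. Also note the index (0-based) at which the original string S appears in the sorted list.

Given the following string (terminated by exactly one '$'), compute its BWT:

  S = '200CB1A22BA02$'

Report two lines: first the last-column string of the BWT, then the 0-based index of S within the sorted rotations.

Answer: 22A0B0$A2B1C20
6

Derivation:
All 14 rotations (rotation i = S[i:]+S[:i]):
  rot[0] = 200CB1A22BA02$
  rot[1] = 00CB1A22BA02$2
  rot[2] = 0CB1A22BA02$20
  rot[3] = CB1A22BA02$200
  rot[4] = B1A22BA02$200C
  rot[5] = 1A22BA02$200CB
  rot[6] = A22BA02$200CB1
  rot[7] = 22BA02$200CB1A
  rot[8] = 2BA02$200CB1A2
  rot[9] = BA02$200CB1A22
  rot[10] = A02$200CB1A22B
  rot[11] = 02$200CB1A22BA
  rot[12] = 2$200CB1A22BA0
  rot[13] = $200CB1A22BA02
Sorted (with $ < everything):
  sorted[0] = $200CB1A22BA02  (last char: '2')
  sorted[1] = 00CB1A22BA02$2  (last char: '2')
  sorted[2] = 02$200CB1A22BA  (last char: 'A')
  sorted[3] = 0CB1A22BA02$20  (last char: '0')
  sorted[4] = 1A22BA02$200CB  (last char: 'B')
  sorted[5] = 2$200CB1A22BA0  (last char: '0')
  sorted[6] = 200CB1A22BA02$  (last char: '$')
  sorted[7] = 22BA02$200CB1A  (last char: 'A')
  sorted[8] = 2BA02$200CB1A2  (last char: '2')
  sorted[9] = A02$200CB1A22B  (last char: 'B')
  sorted[10] = A22BA02$200CB1  (last char: '1')
  sorted[11] = B1A22BA02$200C  (last char: 'C')
  sorted[12] = BA02$200CB1A22  (last char: '2')
  sorted[13] = CB1A22BA02$200  (last char: '0')
Last column: 22A0B0$A2B1C20
Original string S is at sorted index 6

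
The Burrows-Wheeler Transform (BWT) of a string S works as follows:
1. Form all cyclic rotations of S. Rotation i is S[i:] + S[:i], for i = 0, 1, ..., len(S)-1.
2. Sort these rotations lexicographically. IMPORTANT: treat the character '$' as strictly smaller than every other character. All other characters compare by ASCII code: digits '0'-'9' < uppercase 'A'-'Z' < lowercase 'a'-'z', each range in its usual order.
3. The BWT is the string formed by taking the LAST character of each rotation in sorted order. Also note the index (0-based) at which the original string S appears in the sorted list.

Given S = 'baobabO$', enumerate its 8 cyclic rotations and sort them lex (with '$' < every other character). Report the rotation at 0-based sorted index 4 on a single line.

All 8 rotations (rotation i = S[i:]+S[:i]):
  rot[0] = baobabO$
  rot[1] = aobabO$b
  rot[2] = obabO$ba
  rot[3] = babO$bao
  rot[4] = abO$baob
  rot[5] = bO$baoba
  rot[6] = O$baobab
  rot[7] = $baobabO
Sorted (with $ < everything):
  sorted[0] = $baobabO
  sorted[1] = O$baobab
  sorted[2] = abO$baob
  sorted[3] = aobabO$b
  sorted[4] = bO$baoba
  sorted[5] = babO$bao
  sorted[6] = baobabO$
  sorted[7] = obabO$ba
sorted[4] = bO$baoba

Answer: bO$baoba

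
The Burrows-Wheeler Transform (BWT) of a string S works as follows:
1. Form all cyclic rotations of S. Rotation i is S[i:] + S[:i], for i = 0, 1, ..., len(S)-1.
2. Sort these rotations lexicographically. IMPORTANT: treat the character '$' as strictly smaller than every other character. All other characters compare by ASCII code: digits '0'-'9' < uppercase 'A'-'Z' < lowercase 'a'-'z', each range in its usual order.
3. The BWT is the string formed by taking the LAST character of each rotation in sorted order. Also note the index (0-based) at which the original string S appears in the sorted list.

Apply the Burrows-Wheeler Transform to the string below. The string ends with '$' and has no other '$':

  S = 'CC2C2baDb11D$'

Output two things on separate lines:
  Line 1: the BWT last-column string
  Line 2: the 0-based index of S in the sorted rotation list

Answer: Db1CCC2$1abD2
7

Derivation:
All 13 rotations (rotation i = S[i:]+S[:i]):
  rot[0] = CC2C2baDb11D$
  rot[1] = C2C2baDb11D$C
  rot[2] = 2C2baDb11D$CC
  rot[3] = C2baDb11D$CC2
  rot[4] = 2baDb11D$CC2C
  rot[5] = baDb11D$CC2C2
  rot[6] = aDb11D$CC2C2b
  rot[7] = Db11D$CC2C2ba
  rot[8] = b11D$CC2C2baD
  rot[9] = 11D$CC2C2baDb
  rot[10] = 1D$CC2C2baDb1
  rot[11] = D$CC2C2baDb11
  rot[12] = $CC2C2baDb11D
Sorted (with $ < everything):
  sorted[0] = $CC2C2baDb11D  (last char: 'D')
  sorted[1] = 11D$CC2C2baDb  (last char: 'b')
  sorted[2] = 1D$CC2C2baDb1  (last char: '1')
  sorted[3] = 2C2baDb11D$CC  (last char: 'C')
  sorted[4] = 2baDb11D$CC2C  (last char: 'C')
  sorted[5] = C2C2baDb11D$C  (last char: 'C')
  sorted[6] = C2baDb11D$CC2  (last char: '2')
  sorted[7] = CC2C2baDb11D$  (last char: '$')
  sorted[8] = D$CC2C2baDb11  (last char: '1')
  sorted[9] = Db11D$CC2C2ba  (last char: 'a')
  sorted[10] = aDb11D$CC2C2b  (last char: 'b')
  sorted[11] = b11D$CC2C2baD  (last char: 'D')
  sorted[12] = baDb11D$CC2C2  (last char: '2')
Last column: Db1CCC2$1abD2
Original string S is at sorted index 7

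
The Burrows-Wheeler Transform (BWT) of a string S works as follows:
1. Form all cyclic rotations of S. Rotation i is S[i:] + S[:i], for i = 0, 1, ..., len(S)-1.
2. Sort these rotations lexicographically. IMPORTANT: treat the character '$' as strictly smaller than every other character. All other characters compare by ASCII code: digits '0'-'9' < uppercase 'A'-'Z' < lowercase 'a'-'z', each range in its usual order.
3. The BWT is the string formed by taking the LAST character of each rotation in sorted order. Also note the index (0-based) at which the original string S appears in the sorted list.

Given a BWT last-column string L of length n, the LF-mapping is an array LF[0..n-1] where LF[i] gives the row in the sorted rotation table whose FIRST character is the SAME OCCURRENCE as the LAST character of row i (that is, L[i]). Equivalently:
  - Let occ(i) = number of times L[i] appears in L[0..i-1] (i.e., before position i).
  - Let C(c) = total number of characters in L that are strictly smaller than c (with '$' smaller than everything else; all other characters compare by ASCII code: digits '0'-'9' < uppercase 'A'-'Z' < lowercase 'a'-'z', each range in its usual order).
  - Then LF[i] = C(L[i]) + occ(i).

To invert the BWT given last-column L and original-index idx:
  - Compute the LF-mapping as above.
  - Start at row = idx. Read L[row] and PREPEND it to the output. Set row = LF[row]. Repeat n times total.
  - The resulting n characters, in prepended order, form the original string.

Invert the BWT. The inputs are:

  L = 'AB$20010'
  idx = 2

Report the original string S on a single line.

LF mapping: 6 7 0 5 1 2 4 3
Walk LF starting at row 2, prepending L[row]:
  step 1: row=2, L[2]='$', prepend. Next row=LF[2]=0
  step 2: row=0, L[0]='A', prepend. Next row=LF[0]=6
  step 3: row=6, L[6]='1', prepend. Next row=LF[6]=4
  step 4: row=4, L[4]='0', prepend. Next row=LF[4]=1
  step 5: row=1, L[1]='B', prepend. Next row=LF[1]=7
  step 6: row=7, L[7]='0', prepend. Next row=LF[7]=3
  step 7: row=3, L[3]='2', prepend. Next row=LF[3]=5
  step 8: row=5, L[5]='0', prepend. Next row=LF[5]=2
Reversed output: 020B01A$

Answer: 020B01A$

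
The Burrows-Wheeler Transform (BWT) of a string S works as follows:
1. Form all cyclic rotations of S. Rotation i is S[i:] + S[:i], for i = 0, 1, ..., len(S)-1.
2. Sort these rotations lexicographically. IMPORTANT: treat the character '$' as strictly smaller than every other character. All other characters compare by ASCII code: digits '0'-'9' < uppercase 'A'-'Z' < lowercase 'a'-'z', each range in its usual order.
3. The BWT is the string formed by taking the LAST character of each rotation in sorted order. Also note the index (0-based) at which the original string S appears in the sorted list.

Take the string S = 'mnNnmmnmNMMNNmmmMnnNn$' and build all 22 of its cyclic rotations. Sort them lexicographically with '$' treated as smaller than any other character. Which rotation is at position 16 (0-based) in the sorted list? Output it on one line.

All 22 rotations (rotation i = S[i:]+S[:i]):
  rot[0] = mnNnmmnmNMMNNmmmMnnNn$
  rot[1] = nNnmmnmNMMNNmmmMnnNn$m
  rot[2] = NnmmnmNMMNNmmmMnnNn$mn
  rot[3] = nmmnmNMMNNmmmMnnNn$mnN
  rot[4] = mmnmNMMNNmmmMnnNn$mnNn
  rot[5] = mnmNMMNNmmmMnnNn$mnNnm
  rot[6] = nmNMMNNmmmMnnNn$mnNnmm
  rot[7] = mNMMNNmmmMnnNn$mnNnmmn
  rot[8] = NMMNNmmmMnnNn$mnNnmmnm
  rot[9] = MMNNmmmMnnNn$mnNnmmnmN
  rot[10] = MNNmmmMnnNn$mnNnmmnmNM
  rot[11] = NNmmmMnnNn$mnNnmmnmNMM
  rot[12] = NmmmMnnNn$mnNnmmnmNMMN
  rot[13] = mmmMnnNn$mnNnmmnmNMMNN
  rot[14] = mmMnnNn$mnNnmmnmNMMNNm
  rot[15] = mMnnNn$mnNnmmnmNMMNNmm
  rot[16] = MnnNn$mnNnmmnmNMMNNmmm
  rot[17] = nnNn$mnNnmmnmNMMNNmmmM
  rot[18] = nNn$mnNnmmnmNMMNNmmmMn
  rot[19] = Nn$mnNnmmnmNMMNNmmmMnn
  rot[20] = n$mnNnmmnmNMMNNmmmMnnN
  rot[21] = $mnNnmmnmNMMNNmmmMnnNn
Sorted (with $ < everything):
  sorted[0] = $mnNnmmnmNMMNNmmmMnnNn
  sorted[1] = MMNNmmmMnnNn$mnNnmmnmN
  sorted[2] = MNNmmmMnnNn$mnNnmmnmNM
  sorted[3] = MnnNn$mnNnmmnmNMMNNmmm
  sorted[4] = NMMNNmmmMnnNn$mnNnmmnm
  sorted[5] = NNmmmMnnNn$mnNnmmnmNMM
  sorted[6] = NmmmMnnNn$mnNnmmnmNMMN
  sorted[7] = Nn$mnNnmmnmNMMNNmmmMnn
  sorted[8] = NnmmnmNMMNNmmmMnnNn$mn
  sorted[9] = mMnnNn$mnNnmmnmNMMNNmm
  sorted[10] = mNMMNNmmmMnnNn$mnNnmmn
  sorted[11] = mmMnnNn$mnNnmmnmNMMNNm
  sorted[12] = mmmMnnNn$mnNnmmnmNMMNN
  sorted[13] = mmnmNMMNNmmmMnnNn$mnNn
  sorted[14] = mnNnmmnmNMMNNmmmMnnNn$
  sorted[15] = mnmNMMNNmmmMnnNn$mnNnm
  sorted[16] = n$mnNnmmnmNMMNNmmmMnnN
  sorted[17] = nNn$mnNnmmnmNMMNNmmmMn
  sorted[18] = nNnmmnmNMMNNmmmMnnNn$m
  sorted[19] = nmNMMNNmmmMnnNn$mnNnmm
  sorted[20] = nmmnmNMMNNmmmMnnNn$mnN
  sorted[21] = nnNn$mnNnmmnmNMMNNmmmM
sorted[16] = n$mnNnmmnmNMMNNmmmMnnN

Answer: n$mnNnmmnmNMMNNmmmMnnN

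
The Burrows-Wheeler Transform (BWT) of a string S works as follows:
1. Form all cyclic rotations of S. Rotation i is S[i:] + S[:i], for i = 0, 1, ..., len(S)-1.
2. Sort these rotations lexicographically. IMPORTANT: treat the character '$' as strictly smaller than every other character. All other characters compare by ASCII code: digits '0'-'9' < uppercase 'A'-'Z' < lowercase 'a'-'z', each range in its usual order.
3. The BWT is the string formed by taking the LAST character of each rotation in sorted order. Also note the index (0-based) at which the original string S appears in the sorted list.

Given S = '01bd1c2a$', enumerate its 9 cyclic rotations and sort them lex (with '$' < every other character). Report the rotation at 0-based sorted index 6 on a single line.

All 9 rotations (rotation i = S[i:]+S[:i]):
  rot[0] = 01bd1c2a$
  rot[1] = 1bd1c2a$0
  rot[2] = bd1c2a$01
  rot[3] = d1c2a$01b
  rot[4] = 1c2a$01bd
  rot[5] = c2a$01bd1
  rot[6] = 2a$01bd1c
  rot[7] = a$01bd1c2
  rot[8] = $01bd1c2a
Sorted (with $ < everything):
  sorted[0] = $01bd1c2a
  sorted[1] = 01bd1c2a$
  sorted[2] = 1bd1c2a$0
  sorted[3] = 1c2a$01bd
  sorted[4] = 2a$01bd1c
  sorted[5] = a$01bd1c2
  sorted[6] = bd1c2a$01
  sorted[7] = c2a$01bd1
  sorted[8] = d1c2a$01b
sorted[6] = bd1c2a$01

Answer: bd1c2a$01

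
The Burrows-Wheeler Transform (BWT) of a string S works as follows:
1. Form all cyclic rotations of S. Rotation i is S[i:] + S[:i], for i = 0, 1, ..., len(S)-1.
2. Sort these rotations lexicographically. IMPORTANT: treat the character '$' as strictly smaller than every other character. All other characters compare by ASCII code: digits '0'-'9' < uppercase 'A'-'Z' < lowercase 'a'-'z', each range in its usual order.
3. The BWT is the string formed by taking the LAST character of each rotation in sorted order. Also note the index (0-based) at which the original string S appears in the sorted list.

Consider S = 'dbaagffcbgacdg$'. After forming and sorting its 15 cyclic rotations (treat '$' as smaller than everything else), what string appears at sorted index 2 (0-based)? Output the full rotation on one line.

All 15 rotations (rotation i = S[i:]+S[:i]):
  rot[0] = dbaagffcbgacdg$
  rot[1] = baagffcbgacdg$d
  rot[2] = aagffcbgacdg$db
  rot[3] = agffcbgacdg$dba
  rot[4] = gffcbgacdg$dbaa
  rot[5] = ffcbgacdg$dbaag
  rot[6] = fcbgacdg$dbaagf
  rot[7] = cbgacdg$dbaagff
  rot[8] = bgacdg$dbaagffc
  rot[9] = gacdg$dbaagffcb
  rot[10] = acdg$dbaagffcbg
  rot[11] = cdg$dbaagffcbga
  rot[12] = dg$dbaagffcbgac
  rot[13] = g$dbaagffcbgacd
  rot[14] = $dbaagffcbgacdg
Sorted (with $ < everything):
  sorted[0] = $dbaagffcbgacdg
  sorted[1] = aagffcbgacdg$db
  sorted[2] = acdg$dbaagffcbg
  sorted[3] = agffcbgacdg$dba
  sorted[4] = baagffcbgacdg$d
  sorted[5] = bgacdg$dbaagffc
  sorted[6] = cbgacdg$dbaagff
  sorted[7] = cdg$dbaagffcbga
  sorted[8] = dbaagffcbgacdg$
  sorted[9] = dg$dbaagffcbgac
  sorted[10] = fcbgacdg$dbaagf
  sorted[11] = ffcbgacdg$dbaag
  sorted[12] = g$dbaagffcbgacd
  sorted[13] = gacdg$dbaagffcb
  sorted[14] = gffcbgacdg$dbaa
sorted[2] = acdg$dbaagffcbg

Answer: acdg$dbaagffcbg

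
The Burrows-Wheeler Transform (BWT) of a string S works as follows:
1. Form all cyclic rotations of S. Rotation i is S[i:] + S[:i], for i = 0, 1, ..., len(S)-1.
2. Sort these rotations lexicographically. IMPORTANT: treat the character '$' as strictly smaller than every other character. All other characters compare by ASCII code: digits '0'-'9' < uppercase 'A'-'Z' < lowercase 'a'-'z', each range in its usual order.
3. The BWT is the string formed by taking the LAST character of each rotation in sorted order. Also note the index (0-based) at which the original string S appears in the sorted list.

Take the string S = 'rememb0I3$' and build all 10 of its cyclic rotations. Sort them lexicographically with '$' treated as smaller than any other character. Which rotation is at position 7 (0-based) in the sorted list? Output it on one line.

All 10 rotations (rotation i = S[i:]+S[:i]):
  rot[0] = rememb0I3$
  rot[1] = ememb0I3$r
  rot[2] = memb0I3$re
  rot[3] = emb0I3$rem
  rot[4] = mb0I3$reme
  rot[5] = b0I3$remem
  rot[6] = 0I3$rememb
  rot[7] = I3$rememb0
  rot[8] = 3$rememb0I
  rot[9] = $rememb0I3
Sorted (with $ < everything):
  sorted[0] = $rememb0I3
  sorted[1] = 0I3$rememb
  sorted[2] = 3$rememb0I
  sorted[3] = I3$rememb0
  sorted[4] = b0I3$remem
  sorted[5] = emb0I3$rem
  sorted[6] = ememb0I3$r
  sorted[7] = mb0I3$reme
  sorted[8] = memb0I3$re
  sorted[9] = rememb0I3$
sorted[7] = mb0I3$reme

Answer: mb0I3$reme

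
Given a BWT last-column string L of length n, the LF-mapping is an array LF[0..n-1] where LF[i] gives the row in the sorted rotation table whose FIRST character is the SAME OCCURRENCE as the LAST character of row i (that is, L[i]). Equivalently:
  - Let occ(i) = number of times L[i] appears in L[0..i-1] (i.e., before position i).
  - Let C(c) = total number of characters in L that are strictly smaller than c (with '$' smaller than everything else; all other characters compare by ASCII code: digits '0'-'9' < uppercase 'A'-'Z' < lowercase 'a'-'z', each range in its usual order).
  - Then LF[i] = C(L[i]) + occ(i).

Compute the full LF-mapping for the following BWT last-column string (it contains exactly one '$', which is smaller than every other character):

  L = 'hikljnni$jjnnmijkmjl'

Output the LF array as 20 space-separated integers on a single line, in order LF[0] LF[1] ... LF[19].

Answer: 1 2 10 12 5 16 17 3 0 6 7 18 19 14 4 8 11 15 9 13

Derivation:
Char counts: '$':1, 'h':1, 'i':3, 'j':5, 'k':2, 'l':2, 'm':2, 'n':4
C (first-col start): C('$')=0, C('h')=1, C('i')=2, C('j')=5, C('k')=10, C('l')=12, C('m')=14, C('n')=16
L[0]='h': occ=0, LF[0]=C('h')+0=1+0=1
L[1]='i': occ=0, LF[1]=C('i')+0=2+0=2
L[2]='k': occ=0, LF[2]=C('k')+0=10+0=10
L[3]='l': occ=0, LF[3]=C('l')+0=12+0=12
L[4]='j': occ=0, LF[4]=C('j')+0=5+0=5
L[5]='n': occ=0, LF[5]=C('n')+0=16+0=16
L[6]='n': occ=1, LF[6]=C('n')+1=16+1=17
L[7]='i': occ=1, LF[7]=C('i')+1=2+1=3
L[8]='$': occ=0, LF[8]=C('$')+0=0+0=0
L[9]='j': occ=1, LF[9]=C('j')+1=5+1=6
L[10]='j': occ=2, LF[10]=C('j')+2=5+2=7
L[11]='n': occ=2, LF[11]=C('n')+2=16+2=18
L[12]='n': occ=3, LF[12]=C('n')+3=16+3=19
L[13]='m': occ=0, LF[13]=C('m')+0=14+0=14
L[14]='i': occ=2, LF[14]=C('i')+2=2+2=4
L[15]='j': occ=3, LF[15]=C('j')+3=5+3=8
L[16]='k': occ=1, LF[16]=C('k')+1=10+1=11
L[17]='m': occ=1, LF[17]=C('m')+1=14+1=15
L[18]='j': occ=4, LF[18]=C('j')+4=5+4=9
L[19]='l': occ=1, LF[19]=C('l')+1=12+1=13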